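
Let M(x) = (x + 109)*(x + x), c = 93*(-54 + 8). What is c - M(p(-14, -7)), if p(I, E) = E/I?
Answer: -8775/2 ≈ -4387.5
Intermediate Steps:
c = -4278 (c = 93*(-46) = -4278)
M(x) = 2*x*(109 + x) (M(x) = (109 + x)*(2*x) = 2*x*(109 + x))
c - M(p(-14, -7)) = -4278 - 2*(-7/(-14))*(109 - 7/(-14)) = -4278 - 2*(-7*(-1/14))*(109 - 7*(-1/14)) = -4278 - 2*(109 + ½)/2 = -4278 - 2*219/(2*2) = -4278 - 1*219/2 = -4278 - 219/2 = -8775/2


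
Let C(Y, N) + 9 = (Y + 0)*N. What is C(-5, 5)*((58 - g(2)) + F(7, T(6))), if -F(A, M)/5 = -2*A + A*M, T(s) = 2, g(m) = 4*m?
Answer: -1700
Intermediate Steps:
C(Y, N) = -9 + N*Y (C(Y, N) = -9 + (Y + 0)*N = -9 + Y*N = -9 + N*Y)
F(A, M) = 10*A - 5*A*M (F(A, M) = -5*(-2*A + A*M) = 10*A - 5*A*M)
C(-5, 5)*((58 - g(2)) + F(7, T(6))) = (-9 + 5*(-5))*((58 - 4*2) + 5*7*(2 - 1*2)) = (-9 - 25)*((58 - 1*8) + 5*7*(2 - 2)) = -34*((58 - 8) + 5*7*0) = -34*(50 + 0) = -34*50 = -1700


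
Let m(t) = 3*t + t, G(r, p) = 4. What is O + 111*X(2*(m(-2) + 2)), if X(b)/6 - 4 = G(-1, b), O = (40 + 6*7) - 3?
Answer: 5407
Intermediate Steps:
O = 79 (O = (40 + 42) - 3 = 82 - 3 = 79)
m(t) = 4*t
X(b) = 48 (X(b) = 24 + 6*4 = 24 + 24 = 48)
O + 111*X(2*(m(-2) + 2)) = 79 + 111*48 = 79 + 5328 = 5407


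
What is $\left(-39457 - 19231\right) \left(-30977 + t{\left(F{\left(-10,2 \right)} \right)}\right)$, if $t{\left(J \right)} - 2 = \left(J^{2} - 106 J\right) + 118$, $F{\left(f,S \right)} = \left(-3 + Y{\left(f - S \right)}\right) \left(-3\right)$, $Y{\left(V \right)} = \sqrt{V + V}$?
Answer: $1874846848 - 30987264 i \sqrt{6} \approx 1.8748 \cdot 10^{9} - 7.5903 \cdot 10^{7} i$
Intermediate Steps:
$Y{\left(V \right)} = \sqrt{2} \sqrt{V}$ ($Y{\left(V \right)} = \sqrt{2 V} = \sqrt{2} \sqrt{V}$)
$F{\left(f,S \right)} = 9 - 3 \sqrt{2} \sqrt{f - S}$ ($F{\left(f,S \right)} = \left(-3 + \sqrt{2} \sqrt{f - S}\right) \left(-3\right) = 9 - 3 \sqrt{2} \sqrt{f - S}$)
$t{\left(J \right)} = 120 + J^{2} - 106 J$ ($t{\left(J \right)} = 2 + \left(\left(J^{2} - 106 J\right) + 118\right) = 2 + \left(118 + J^{2} - 106 J\right) = 120 + J^{2} - 106 J$)
$\left(-39457 - 19231\right) \left(-30977 + t{\left(F{\left(-10,2 \right)} \right)}\right) = \left(-39457 - 19231\right) \left(-30977 + \left(120 + \left(9 - 3 \sqrt{\left(-2\right) 2 + 2 \left(-10\right)}\right)^{2} - 106 \left(9 - 3 \sqrt{\left(-2\right) 2 + 2 \left(-10\right)}\right)\right)\right) = - 58688 \left(-30977 + \left(120 + \left(9 - 3 \sqrt{-4 - 20}\right)^{2} - 106 \left(9 - 3 \sqrt{-4 - 20}\right)\right)\right) = - 58688 \left(-30977 + \left(120 + \left(9 - 3 \sqrt{-24}\right)^{2} - 106 \left(9 - 3 \sqrt{-24}\right)\right)\right) = - 58688 \left(-30977 + \left(120 + \left(9 - 3 \cdot 2 i \sqrt{6}\right)^{2} - 106 \left(9 - 3 \cdot 2 i \sqrt{6}\right)\right)\right) = - 58688 \left(-30977 + \left(120 + \left(9 - 6 i \sqrt{6}\right)^{2} - 106 \left(9 - 6 i \sqrt{6}\right)\right)\right) = - 58688 \left(-30977 + \left(120 + \left(9 - 6 i \sqrt{6}\right)^{2} - \left(954 - 636 i \sqrt{6}\right)\right)\right) = - 58688 \left(-30977 + \left(-834 + \left(9 - 6 i \sqrt{6}\right)^{2} + 636 i \sqrt{6}\right)\right) = - 58688 \left(-31811 + \left(9 - 6 i \sqrt{6}\right)^{2} + 636 i \sqrt{6}\right) = 1866923968 - 58688 \left(9 - 6 i \sqrt{6}\right)^{2} - 37325568 i \sqrt{6}$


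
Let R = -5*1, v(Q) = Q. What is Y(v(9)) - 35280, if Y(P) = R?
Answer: -35285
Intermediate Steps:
R = -5
Y(P) = -5
Y(v(9)) - 35280 = -5 - 35280 = -35285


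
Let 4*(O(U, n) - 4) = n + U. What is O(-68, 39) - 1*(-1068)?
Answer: 4259/4 ≈ 1064.8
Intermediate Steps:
O(U, n) = 4 + U/4 + n/4 (O(U, n) = 4 + (n + U)/4 = 4 + (U + n)/4 = 4 + (U/4 + n/4) = 4 + U/4 + n/4)
O(-68, 39) - 1*(-1068) = (4 + (¼)*(-68) + (¼)*39) - 1*(-1068) = (4 - 17 + 39/4) + 1068 = -13/4 + 1068 = 4259/4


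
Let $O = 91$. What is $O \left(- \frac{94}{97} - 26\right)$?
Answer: $- \frac{238056}{97} \approx -2454.2$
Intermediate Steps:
$O \left(- \frac{94}{97} - 26\right) = 91 \left(- \frac{94}{97} - 26\right) = 91 \left(- \frac{2616}{97}\right) = - \frac{238056}{97}$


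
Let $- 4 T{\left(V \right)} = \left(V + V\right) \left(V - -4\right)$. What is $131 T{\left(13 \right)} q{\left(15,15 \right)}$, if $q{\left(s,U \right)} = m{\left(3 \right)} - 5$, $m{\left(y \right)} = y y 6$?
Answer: $- \frac{1418599}{2} \approx -7.093 \cdot 10^{5}$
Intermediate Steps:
$T{\left(V \right)} = - \frac{V \left(4 + V\right)}{2}$ ($T{\left(V \right)} = - \frac{\left(V + V\right) \left(V - -4\right)}{4} = - \frac{2 V \left(V + 4\right)}{4} = - \frac{2 V \left(4 + V\right)}{4} = - \frac{V \left(4 + V\right)}{2}$)
$m{\left(y \right)} = 6 y^{2}$ ($m{\left(y \right)} = y^{2} \cdot 6 = 6 y^{2}$)
$q{\left(s,U \right)} = 49$ ($q{\left(s,U \right)} = 6 \cdot 3^{2} - 5 = 6 \cdot 9 - 5 = 54 - 5 = 49$)
$131 T{\left(13 \right)} q{\left(15,15 \right)} = 131 \left(\left(- \frac{1}{2}\right) 13 \left(4 + 13\right)\right) 49 = 131 \left(\left(- \frac{1}{2}\right) 13 \cdot 17\right) 49 = 131 \left(- \frac{221}{2}\right) 49 = \left(- \frac{28951}{2}\right) 49 = - \frac{1418599}{2}$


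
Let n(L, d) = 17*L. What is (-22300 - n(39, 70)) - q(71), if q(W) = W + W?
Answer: -23105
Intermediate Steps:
q(W) = 2*W
(-22300 - n(39, 70)) - q(71) = (-22300 - 17*39) - 2*71 = (-22300 - 1*663) - 1*142 = (-22300 - 663) - 142 = -22963 - 142 = -23105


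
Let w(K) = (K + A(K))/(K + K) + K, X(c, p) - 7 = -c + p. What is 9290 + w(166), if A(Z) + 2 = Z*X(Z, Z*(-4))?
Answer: 1501469/166 ≈ 9045.0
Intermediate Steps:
X(c, p) = 7 + p - c (X(c, p) = 7 + (-c + p) = 7 + (p - c) = 7 + p - c)
A(Z) = -2 + Z*(7 - 5*Z) (A(Z) = -2 + Z*(7 + Z*(-4) - Z) = -2 + Z*(7 - 4*Z - Z) = -2 + Z*(7 - 5*Z))
w(K) = K + (-2 + K - K*(-7 + 5*K))/(2*K) (w(K) = (K + (-2 - K*(-7 + 5*K)))/(K + K) + K = (-2 + K - K*(-7 + 5*K))/((2*K)) + K = (-2 + K - K*(-7 + 5*K))*(1/(2*K)) + K = (-2 + K - K*(-7 + 5*K))/(2*K) + K = K + (-2 + K - K*(-7 + 5*K))/(2*K))
9290 + w(166) = 9290 + (4 - 1/166 - 3/2*166) = 9290 + (4 - 1*1/166 - 249) = 9290 + (4 - 1/166 - 249) = 9290 - 40671/166 = 1501469/166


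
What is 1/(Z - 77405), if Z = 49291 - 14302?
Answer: -1/42416 ≈ -2.3576e-5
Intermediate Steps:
Z = 34989
1/(Z - 77405) = 1/(34989 - 77405) = 1/(-42416) = -1/42416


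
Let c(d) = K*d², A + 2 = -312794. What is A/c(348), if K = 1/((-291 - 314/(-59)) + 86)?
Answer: 102362491/198476 ≈ 515.74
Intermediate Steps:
A = -312796 (A = -2 - 312794 = -312796)
K = -59/11781 (K = 1/((-291 - 314*(-1/59)) + 86) = 1/((-291 + 314/59) + 86) = 1/(-16855/59 + 86) = 1/(-11781/59) = -59/11781 ≈ -0.0050081)
c(d) = -59*d²/11781
A/c(348) = -312796/((-59/11781*348²)) = -312796/((-59/11781*121104)) = -312796/(-793904/1309) = -312796*(-1309/793904) = 102362491/198476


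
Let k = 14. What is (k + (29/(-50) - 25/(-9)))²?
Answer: 53129521/202500 ≈ 262.37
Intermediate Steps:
(k + (29/(-50) - 25/(-9)))² = (14 + (29/(-50) - 25/(-9)))² = (14 + (29*(-1/50) - 25*(-⅑)))² = (14 + (-29/50 + 25/9))² = (14 + 989/450)² = (7289/450)² = 53129521/202500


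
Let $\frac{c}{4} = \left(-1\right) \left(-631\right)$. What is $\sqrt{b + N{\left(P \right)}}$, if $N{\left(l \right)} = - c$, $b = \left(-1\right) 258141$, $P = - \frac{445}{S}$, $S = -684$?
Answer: $i \sqrt{260665} \approx 510.55 i$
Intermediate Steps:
$P = \frac{445}{684}$ ($P = - \frac{445}{-684} = \left(-445\right) \left(- \frac{1}{684}\right) = \frac{445}{684} \approx 0.65059$)
$b = -258141$
$c = 2524$ ($c = 4 \left(\left(-1\right) \left(-631\right)\right) = 4 \cdot 631 = 2524$)
$N{\left(l \right)} = -2524$ ($N{\left(l \right)} = \left(-1\right) 2524 = -2524$)
$\sqrt{b + N{\left(P \right)}} = \sqrt{-258141 - 2524} = \sqrt{-260665} = i \sqrt{260665}$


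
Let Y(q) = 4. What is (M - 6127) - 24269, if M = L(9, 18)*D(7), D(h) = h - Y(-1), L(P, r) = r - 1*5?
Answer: -30357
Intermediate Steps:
L(P, r) = -5 + r (L(P, r) = r - 5 = -5 + r)
D(h) = -4 + h (D(h) = h - 1*4 = h - 4 = -4 + h)
M = 39 (M = (-5 + 18)*(-4 + 7) = 13*3 = 39)
(M - 6127) - 24269 = (39 - 6127) - 24269 = -6088 - 24269 = -30357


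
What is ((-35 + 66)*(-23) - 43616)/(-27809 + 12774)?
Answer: 457/155 ≈ 2.9484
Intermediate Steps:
((-35 + 66)*(-23) - 43616)/(-27809 + 12774) = (31*(-23) - 43616)/(-15035) = (-713 - 43616)*(-1/15035) = -44329*(-1/15035) = 457/155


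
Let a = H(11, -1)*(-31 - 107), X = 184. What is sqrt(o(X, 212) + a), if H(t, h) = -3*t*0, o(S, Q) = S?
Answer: 2*sqrt(46) ≈ 13.565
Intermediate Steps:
H(t, h) = 0
a = 0 (a = 0*(-31 - 107) = 0*(-138) = 0)
sqrt(o(X, 212) + a) = sqrt(184 + 0) = sqrt(184) = 2*sqrt(46)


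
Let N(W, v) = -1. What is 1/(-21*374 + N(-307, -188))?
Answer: -1/7855 ≈ -0.00012731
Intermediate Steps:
1/(-21*374 + N(-307, -188)) = 1/(-21*374 - 1) = 1/(-7854 - 1) = 1/(-7855) = -1/7855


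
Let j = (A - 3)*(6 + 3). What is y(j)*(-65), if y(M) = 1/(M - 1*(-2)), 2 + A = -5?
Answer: 65/88 ≈ 0.73864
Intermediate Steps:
A = -7 (A = -2 - 5 = -7)
j = -90 (j = (-7 - 3)*(6 + 3) = -10*9 = -90)
y(M) = 1/(2 + M) (y(M) = 1/(M + 2) = 1/(2 + M))
y(j)*(-65) = -65/(2 - 90) = -65/(-88) = -1/88*(-65) = 65/88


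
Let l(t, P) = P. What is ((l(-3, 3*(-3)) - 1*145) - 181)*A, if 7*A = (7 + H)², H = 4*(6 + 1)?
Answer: -58625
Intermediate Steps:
H = 28 (H = 4*7 = 28)
A = 175 (A = (7 + 28)²/7 = (⅐)*35² = (⅐)*1225 = 175)
((l(-3, 3*(-3)) - 1*145) - 181)*A = ((3*(-3) - 1*145) - 181)*175 = ((-9 - 145) - 181)*175 = (-154 - 181)*175 = -335*175 = -58625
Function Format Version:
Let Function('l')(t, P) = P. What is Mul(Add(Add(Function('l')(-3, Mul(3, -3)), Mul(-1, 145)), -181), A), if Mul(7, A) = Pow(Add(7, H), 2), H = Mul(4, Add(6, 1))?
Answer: -58625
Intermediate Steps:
H = 28 (H = Mul(4, 7) = 28)
A = 175 (A = Mul(Rational(1, 7), Pow(Add(7, 28), 2)) = Mul(Rational(1, 7), Pow(35, 2)) = Mul(Rational(1, 7), 1225) = 175)
Mul(Add(Add(Function('l')(-3, Mul(3, -3)), Mul(-1, 145)), -181), A) = Mul(Add(Add(Mul(3, -3), Mul(-1, 145)), -181), 175) = Mul(Add(Add(-9, -145), -181), 175) = Mul(Add(-154, -181), 175) = Mul(-335, 175) = -58625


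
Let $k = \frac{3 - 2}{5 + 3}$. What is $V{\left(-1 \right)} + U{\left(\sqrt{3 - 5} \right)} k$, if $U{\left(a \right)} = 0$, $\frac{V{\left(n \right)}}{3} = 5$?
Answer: $15$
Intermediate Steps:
$k = \frac{1}{8}$ ($k = 1 \cdot \frac{1}{8} = \frac{1}{8} \approx 0.125$)
$V{\left(n \right)} = 15$ ($V{\left(n \right)} = 3 \cdot 5 = 15$)
$V{\left(-1 \right)} + U{\left(\sqrt{3 - 5} \right)} k = 15 + 0 \cdot \frac{1}{8} = 15 + 0 = 15$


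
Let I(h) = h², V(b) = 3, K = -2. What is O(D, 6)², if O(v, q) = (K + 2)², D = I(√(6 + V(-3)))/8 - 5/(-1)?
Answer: 0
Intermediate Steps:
D = 49/8 (D = (√(6 + 3))²/8 - 5/(-1) = (√9)²*(⅛) - 5*(-1) = 3²*(⅛) + 5 = 9*(⅛) + 5 = 9/8 + 5 = 49/8 ≈ 6.1250)
O(v, q) = 0 (O(v, q) = (-2 + 2)² = 0² = 0)
O(D, 6)² = 0² = 0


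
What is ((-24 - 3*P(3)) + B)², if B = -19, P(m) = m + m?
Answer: 3721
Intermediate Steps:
P(m) = 2*m
((-24 - 3*P(3)) + B)² = ((-24 - 6*3) - 19)² = ((-24 - 3*6) - 19)² = ((-24 - 18) - 19)² = (-42 - 19)² = (-61)² = 3721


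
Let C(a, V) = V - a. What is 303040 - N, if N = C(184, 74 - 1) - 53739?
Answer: 356890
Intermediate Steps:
N = -53850 (N = ((74 - 1) - 1*184) - 53739 = (73 - 184) - 53739 = -111 - 53739 = -53850)
303040 - N = 303040 - 1*(-53850) = 303040 + 53850 = 356890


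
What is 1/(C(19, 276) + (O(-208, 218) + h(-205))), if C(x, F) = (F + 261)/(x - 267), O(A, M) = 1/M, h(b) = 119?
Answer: 27032/3158399 ≈ 0.0085588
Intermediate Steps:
C(x, F) = (261 + F)/(-267 + x)
1/(C(19, 276) + (O(-208, 218) + h(-205))) = 1/((261 + 276)/(-267 + 19) + (1/218 + 119)) = 1/(537/(-248) + (1/218 + 119)) = 1/(-1/248*537 + 25943/218) = 1/(-537/248 + 25943/218) = 1/(3158399/27032) = 27032/3158399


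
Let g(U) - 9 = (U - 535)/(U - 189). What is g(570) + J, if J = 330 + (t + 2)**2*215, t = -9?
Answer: 4143029/381 ≈ 10874.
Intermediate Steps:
g(U) = 9 + (-535 + U)/(-189 + U) (g(U) = 9 + (U - 535)/(U - 189) = 9 + (-535 + U)/(-189 + U))
J = 10865 (J = 330 + (-9 + 2)**2*215 = 330 + (-7)**2*215 = 330 + 49*215 = 330 + 10535 = 10865)
g(570) + J = 2*(-1118 + 5*570)/(-189 + 570) + 10865 = 2*(-1118 + 2850)/381 + 10865 = 2*(1/381)*1732 + 10865 = 3464/381 + 10865 = 4143029/381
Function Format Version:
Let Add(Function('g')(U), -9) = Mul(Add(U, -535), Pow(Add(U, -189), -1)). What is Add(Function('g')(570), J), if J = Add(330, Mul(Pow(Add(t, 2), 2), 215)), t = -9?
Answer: Rational(4143029, 381) ≈ 10874.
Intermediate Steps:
Function('g')(U) = Add(9, Mul(Pow(Add(-189, U), -1), Add(-535, U))) (Function('g')(U) = Add(9, Mul(Add(U, -535), Pow(Add(U, -189), -1))) = Add(9, Mul(Add(-535, U), Pow(Add(-189, U), -1))) = Add(9, Mul(Pow(Add(-189, U), -1), Add(-535, U))))
J = 10865 (J = Add(330, Mul(Pow(Add(-9, 2), 2), 215)) = Add(330, Mul(Pow(-7, 2), 215)) = Add(330, Mul(49, 215)) = Add(330, 10535) = 10865)
Add(Function('g')(570), J) = Add(Mul(2, Pow(Add(-189, 570), -1), Add(-1118, Mul(5, 570))), 10865) = Add(Mul(2, Pow(381, -1), Add(-1118, 2850)), 10865) = Add(Mul(2, Rational(1, 381), 1732), 10865) = Add(Rational(3464, 381), 10865) = Rational(4143029, 381)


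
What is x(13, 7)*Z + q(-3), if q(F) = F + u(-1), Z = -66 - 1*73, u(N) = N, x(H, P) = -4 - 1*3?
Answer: 969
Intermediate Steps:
x(H, P) = -7 (x(H, P) = -4 - 3 = -7)
Z = -139 (Z = -66 - 73 = -139)
q(F) = -1 + F (q(F) = F - 1 = -1 + F)
x(13, 7)*Z + q(-3) = -7*(-139) + (-1 - 3) = 973 - 4 = 969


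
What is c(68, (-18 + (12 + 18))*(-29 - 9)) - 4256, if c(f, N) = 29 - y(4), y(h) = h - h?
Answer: -4227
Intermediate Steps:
y(h) = 0
c(f, N) = 29 (c(f, N) = 29 - 1*0 = 29 + 0 = 29)
c(68, (-18 + (12 + 18))*(-29 - 9)) - 4256 = 29 - 4256 = -4227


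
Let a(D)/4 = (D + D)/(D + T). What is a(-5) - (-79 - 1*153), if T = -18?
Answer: 5376/23 ≈ 233.74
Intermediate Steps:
a(D) = 8*D/(-18 + D) (a(D) = 4*((D + D)/(D - 18)) = 4*((2*D)/(-18 + D)) = 4*(2*D/(-18 + D)) = 8*D/(-18 + D))
a(-5) - (-79 - 1*153) = 8*(-5)/(-18 - 5) - (-79 - 1*153) = 8*(-5)/(-23) - (-79 - 153) = 8*(-5)*(-1/23) - 1*(-232) = 40/23 + 232 = 5376/23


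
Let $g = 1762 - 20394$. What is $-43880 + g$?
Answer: $-62512$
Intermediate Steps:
$g = -18632$ ($g = 1762 - 20394 = -18632$)
$-43880 + g = -43880 - 18632 = -62512$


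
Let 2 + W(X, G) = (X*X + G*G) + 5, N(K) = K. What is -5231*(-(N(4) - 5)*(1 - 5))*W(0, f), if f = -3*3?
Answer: 1757616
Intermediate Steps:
f = -9
W(X, G) = 3 + G**2 + X**2 (W(X, G) = -2 + ((X*X + G*G) + 5) = -2 + ((X**2 + G**2) + 5) = -2 + ((G**2 + X**2) + 5) = -2 + (5 + G**2 + X**2) = 3 + G**2 + X**2)
-5231*(-(N(4) - 5)*(1 - 5))*W(0, f) = -5231*(-(4 - 5)*(1 - 5))*(3 + (-9)**2 + 0**2) = -5231*(-(-1)*(-4))*(3 + 81 + 0) = -5231*(-1*4)*84 = -(-20924)*84 = -5231*(-336) = 1757616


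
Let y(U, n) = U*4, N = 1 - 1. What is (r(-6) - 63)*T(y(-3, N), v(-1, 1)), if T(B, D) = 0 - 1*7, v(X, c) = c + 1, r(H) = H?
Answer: 483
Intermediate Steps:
N = 0
v(X, c) = 1 + c
y(U, n) = 4*U
T(B, D) = -7 (T(B, D) = 0 - 7 = -7)
(r(-6) - 63)*T(y(-3, N), v(-1, 1)) = (-6 - 63)*(-7) = -69*(-7) = 483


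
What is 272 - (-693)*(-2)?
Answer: -1114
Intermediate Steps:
272 - (-693)*(-2) = 272 - 33*42 = 272 - 1386 = -1114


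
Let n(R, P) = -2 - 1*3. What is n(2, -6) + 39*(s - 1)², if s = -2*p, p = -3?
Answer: 970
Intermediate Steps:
n(R, P) = -5 (n(R, P) = -2 - 3 = -5)
s = 6 (s = -2*(-3) = 6)
n(2, -6) + 39*(s - 1)² = -5 + 39*(6 - 1)² = -5 + 39*5² = -5 + 39*25 = -5 + 975 = 970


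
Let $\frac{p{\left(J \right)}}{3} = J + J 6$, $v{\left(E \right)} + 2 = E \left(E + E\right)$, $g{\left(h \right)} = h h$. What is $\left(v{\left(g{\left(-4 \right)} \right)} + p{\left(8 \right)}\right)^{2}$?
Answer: $459684$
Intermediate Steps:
$g{\left(h \right)} = h^{2}$
$v{\left(E \right)} = -2 + 2 E^{2}$ ($v{\left(E \right)} = -2 + E \left(E + E\right) = -2 + E 2 E = -2 + 2 E^{2}$)
$p{\left(J \right)} = 21 J$ ($p{\left(J \right)} = 3 \left(J + J 6\right) = 3 \left(J + 6 J\right) = 3 \cdot 7 J = 21 J$)
$\left(v{\left(g{\left(-4 \right)} \right)} + p{\left(8 \right)}\right)^{2} = \left(\left(-2 + 2 \left(\left(-4\right)^{2}\right)^{2}\right) + 21 \cdot 8\right)^{2} = \left(\left(-2 + 2 \cdot 16^{2}\right) + 168\right)^{2} = \left(\left(-2 + 2 \cdot 256\right) + 168\right)^{2} = \left(\left(-2 + 512\right) + 168\right)^{2} = \left(510 + 168\right)^{2} = 678^{2} = 459684$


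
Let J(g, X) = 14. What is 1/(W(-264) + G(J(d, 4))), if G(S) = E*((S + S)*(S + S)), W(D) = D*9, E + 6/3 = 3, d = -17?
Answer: -1/1592 ≈ -0.00062814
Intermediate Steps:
E = 1 (E = -2 + 3 = 1)
W(D) = 9*D
G(S) = 4*S**2 (G(S) = 1*((S + S)*(S + S)) = 1*((2*S)*(2*S)) = 1*(4*S**2) = 4*S**2)
1/(W(-264) + G(J(d, 4))) = 1/(9*(-264) + 4*14**2) = 1/(-2376 + 4*196) = 1/(-2376 + 784) = 1/(-1592) = -1/1592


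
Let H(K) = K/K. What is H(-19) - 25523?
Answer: -25522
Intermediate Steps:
H(K) = 1
H(-19) - 25523 = 1 - 25523 = -25522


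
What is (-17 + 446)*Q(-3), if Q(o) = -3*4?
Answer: -5148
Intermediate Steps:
Q(o) = -12
(-17 + 446)*Q(-3) = (-17 + 446)*(-12) = 429*(-12) = -5148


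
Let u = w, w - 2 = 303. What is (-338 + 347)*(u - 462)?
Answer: -1413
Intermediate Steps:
w = 305 (w = 2 + 303 = 305)
u = 305
(-338 + 347)*(u - 462) = (-338 + 347)*(305 - 462) = 9*(-157) = -1413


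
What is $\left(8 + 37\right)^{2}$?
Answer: $2025$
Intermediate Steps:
$\left(8 + 37\right)^{2} = 45^{2} = 2025$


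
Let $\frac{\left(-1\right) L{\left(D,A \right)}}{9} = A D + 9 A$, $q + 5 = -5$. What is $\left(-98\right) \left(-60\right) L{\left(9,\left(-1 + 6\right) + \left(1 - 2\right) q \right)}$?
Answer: $-14288400$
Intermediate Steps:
$q = -10$ ($q = -5 - 5 = -10$)
$L{\left(D,A \right)} = - 81 A - 9 A D$ ($L{\left(D,A \right)} = - 9 \left(A D + 9 A\right) = - 9 \left(9 A + A D\right) = - 81 A - 9 A D$)
$\left(-98\right) \left(-60\right) L{\left(9,\left(-1 + 6\right) + \left(1 - 2\right) q \right)} = \left(-98\right) \left(-60\right) \left(- 9 \left(\left(-1 + 6\right) + \left(1 - 2\right) \left(-10\right)\right) \left(9 + 9\right)\right) = 5880 \left(\left(-9\right) \left(5 - -10\right) 18\right) = 5880 \left(\left(-9\right) \left(5 + 10\right) 18\right) = 5880 \left(\left(-9\right) 15 \cdot 18\right) = 5880 \left(-2430\right) = -14288400$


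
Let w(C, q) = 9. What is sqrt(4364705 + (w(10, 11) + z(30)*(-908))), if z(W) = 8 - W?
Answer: sqrt(4384690) ≈ 2094.0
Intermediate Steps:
sqrt(4364705 + (w(10, 11) + z(30)*(-908))) = sqrt(4364705 + (9 + (8 - 1*30)*(-908))) = sqrt(4364705 + (9 + (8 - 30)*(-908))) = sqrt(4364705 + (9 - 22*(-908))) = sqrt(4364705 + (9 + 19976)) = sqrt(4364705 + 19985) = sqrt(4384690)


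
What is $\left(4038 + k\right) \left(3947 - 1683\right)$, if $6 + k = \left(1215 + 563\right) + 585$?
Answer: $14478280$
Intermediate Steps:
$k = 2357$ ($k = -6 + \left(\left(1215 + 563\right) + 585\right) = -6 + \left(1778 + 585\right) = -6 + 2363 = 2357$)
$\left(4038 + k\right) \left(3947 - 1683\right) = \left(4038 + 2357\right) \left(3947 - 1683\right) = 6395 \cdot 2264 = 14478280$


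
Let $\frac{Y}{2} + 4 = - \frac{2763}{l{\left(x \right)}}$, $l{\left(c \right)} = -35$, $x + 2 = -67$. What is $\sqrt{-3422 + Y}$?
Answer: $\frac{2 i \sqrt{1002085}}{35} \approx 57.202 i$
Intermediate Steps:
$x = -69$ ($x = -2 - 67 = -69$)
$Y = \frac{5246}{35}$ ($Y = -8 + 2 \left(- \frac{2763}{-35}\right) = -8 + 2 \left(\left(-2763\right) \left(- \frac{1}{35}\right)\right) = -8 + 2 \cdot \frac{2763}{35} = -8 + \frac{5526}{35} = \frac{5246}{35} \approx 149.89$)
$\sqrt{-3422 + Y} = \sqrt{-3422 + \frac{5246}{35}} = \sqrt{- \frac{114524}{35}} = \frac{2 i \sqrt{1002085}}{35}$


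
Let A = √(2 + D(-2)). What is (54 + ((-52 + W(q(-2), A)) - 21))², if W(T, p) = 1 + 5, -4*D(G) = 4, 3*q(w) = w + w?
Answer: 169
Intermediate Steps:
q(w) = 2*w/3 (q(w) = (w + w)/3 = (2*w)/3 = 2*w/3)
D(G) = -1 (D(G) = -¼*4 = -1)
A = 1 (A = √(2 - 1) = √1 = 1)
W(T, p) = 6
(54 + ((-52 + W(q(-2), A)) - 21))² = (54 + ((-52 + 6) - 21))² = (54 + (-46 - 21))² = (54 - 67)² = (-13)² = 169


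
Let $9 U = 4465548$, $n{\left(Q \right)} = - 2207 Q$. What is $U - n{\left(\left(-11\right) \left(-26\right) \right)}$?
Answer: $1127374$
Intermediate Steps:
$U = 496172$ ($U = \frac{1}{9} \cdot 4465548 = 496172$)
$U - n{\left(\left(-11\right) \left(-26\right) \right)} = 496172 - - 2207 \left(\left(-11\right) \left(-26\right)\right) = 496172 - \left(-2207\right) 286 = 496172 - -631202 = 496172 + 631202 = 1127374$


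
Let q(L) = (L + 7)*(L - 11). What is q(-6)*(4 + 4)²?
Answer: -1088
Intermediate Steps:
q(L) = (-11 + L)*(7 + L) (q(L) = (7 + L)*(-11 + L) = (-11 + L)*(7 + L))
q(-6)*(4 + 4)² = (-77 + (-6)² - 4*(-6))*(4 + 4)² = (-77 + 36 + 24)*8² = -17*64 = -1088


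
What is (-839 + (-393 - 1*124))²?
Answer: 1838736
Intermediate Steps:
(-839 + (-393 - 1*124))² = (-839 + (-393 - 124))² = (-839 - 517)² = (-1356)² = 1838736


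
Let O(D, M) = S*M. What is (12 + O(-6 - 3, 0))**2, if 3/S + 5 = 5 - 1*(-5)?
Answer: 144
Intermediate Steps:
S = 3/5 (S = 3/(-5 + (5 - 1*(-5))) = 3/(-5 + (5 + 5)) = 3/(-5 + 10) = 3/5 ≈ 0.60000)
O(D, M) = 3*M/5
(12 + O(-6 - 3, 0))**2 = (12 + (3/5)*0)**2 = (12 + 0)**2 = 12**2 = 144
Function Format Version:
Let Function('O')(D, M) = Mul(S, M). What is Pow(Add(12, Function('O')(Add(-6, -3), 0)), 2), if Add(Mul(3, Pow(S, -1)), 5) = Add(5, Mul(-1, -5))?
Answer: 144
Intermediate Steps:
S = Rational(3, 5) (S = Mul(3, Pow(Add(-5, Add(5, Mul(-1, -5))), -1)) = Mul(3, Pow(Add(-5, Add(5, 5)), -1)) = Mul(3, Pow(Add(-5, 10), -1)) = Mul(3, Pow(5, -1)) = Mul(3, Rational(1, 5)) = Rational(3, 5) ≈ 0.60000)
Function('O')(D, M) = Mul(Rational(3, 5), M)
Pow(Add(12, Function('O')(Add(-6, -3), 0)), 2) = Pow(Add(12, Mul(Rational(3, 5), 0)), 2) = Pow(Add(12, 0), 2) = Pow(12, 2) = 144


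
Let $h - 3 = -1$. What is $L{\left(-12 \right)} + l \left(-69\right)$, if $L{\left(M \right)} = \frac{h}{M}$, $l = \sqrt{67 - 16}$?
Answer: $- \frac{1}{6} - 69 \sqrt{51} \approx -492.93$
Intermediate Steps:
$h = 2$ ($h = 3 - 1 = 2$)
$l = \sqrt{51} \approx 7.1414$
$L{\left(M \right)} = \frac{2}{M}$
$L{\left(-12 \right)} + l \left(-69\right) = \frac{2}{-12} + \sqrt{51} \left(-69\right) = 2 \left(- \frac{1}{12}\right) - 69 \sqrt{51} = - \frac{1}{6} - 69 \sqrt{51}$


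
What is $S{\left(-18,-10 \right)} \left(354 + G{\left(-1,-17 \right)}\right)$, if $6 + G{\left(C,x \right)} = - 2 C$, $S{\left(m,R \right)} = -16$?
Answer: $-5600$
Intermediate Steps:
$G{\left(C,x \right)} = -6 - 2 C$
$S{\left(-18,-10 \right)} \left(354 + G{\left(-1,-17 \right)}\right) = - 16 \left(354 - 4\right) = \left(-16\right) 350 = -5600$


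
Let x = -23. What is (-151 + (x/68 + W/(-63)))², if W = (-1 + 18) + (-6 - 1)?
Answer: 421217874169/18352656 ≈ 22951.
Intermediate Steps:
W = 10 (W = 17 - 7 = 10)
(-151 + (x/68 + W/(-63)))² = (-151 + (-23/68 + 10/(-63)))² = (-151 + (-23*1/68 + 10*(-1/63)))² = (-151 + (-23/68 - 10/63))² = (-151 - 2129/4284)² = (-649013/4284)² = 421217874169/18352656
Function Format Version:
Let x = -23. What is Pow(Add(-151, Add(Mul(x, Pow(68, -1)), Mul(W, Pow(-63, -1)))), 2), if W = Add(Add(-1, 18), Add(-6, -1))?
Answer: Rational(421217874169, 18352656) ≈ 22951.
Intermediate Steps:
W = 10 (W = Add(17, -7) = 10)
Pow(Add(-151, Add(Mul(x, Pow(68, -1)), Mul(W, Pow(-63, -1)))), 2) = Pow(Add(-151, Add(Mul(-23, Pow(68, -1)), Mul(10, Pow(-63, -1)))), 2) = Pow(Add(-151, Add(Mul(-23, Rational(1, 68)), Mul(10, Rational(-1, 63)))), 2) = Pow(Add(-151, Add(Rational(-23, 68), Rational(-10, 63))), 2) = Pow(Add(-151, Rational(-2129, 4284)), 2) = Pow(Rational(-649013, 4284), 2) = Rational(421217874169, 18352656)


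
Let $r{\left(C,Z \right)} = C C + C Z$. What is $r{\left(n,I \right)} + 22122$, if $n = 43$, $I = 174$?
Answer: $31453$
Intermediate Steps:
$r{\left(C,Z \right)} = C^{2} + C Z$
$r{\left(n,I \right)} + 22122 = 43 \left(43 + 174\right) + 22122 = 43 \cdot 217 + 22122 = 9331 + 22122 = 31453$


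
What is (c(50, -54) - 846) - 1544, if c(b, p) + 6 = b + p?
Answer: -2400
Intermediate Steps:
c(b, p) = -6 + b + p (c(b, p) = -6 + (b + p) = -6 + b + p)
(c(50, -54) - 846) - 1544 = ((-6 + 50 - 54) - 846) - 1544 = (-10 - 846) - 1544 = -856 - 1544 = -2400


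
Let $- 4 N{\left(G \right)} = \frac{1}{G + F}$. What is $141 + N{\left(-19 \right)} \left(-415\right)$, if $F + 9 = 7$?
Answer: $\frac{11429}{84} \approx 136.06$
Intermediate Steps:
$F = -2$ ($F = -9 + 7 = -2$)
$N{\left(G \right)} = - \frac{1}{4 \left(-2 + G\right)}$ ($N{\left(G \right)} = - \frac{1}{4 \left(G - 2\right)} = - \frac{1}{4 \left(-2 + G\right)}$)
$141 + N{\left(-19 \right)} \left(-415\right) = 141 + - \frac{1}{-8 + 4 \left(-19\right)} \left(-415\right) = 141 + - \frac{1}{-8 - 76} \left(-415\right) = 141 + - \frac{1}{-84} \left(-415\right) = 141 + \left(-1\right) \left(- \frac{1}{84}\right) \left(-415\right) = 141 + \frac{1}{84} \left(-415\right) = 141 - \frac{415}{84} = \frac{11429}{84}$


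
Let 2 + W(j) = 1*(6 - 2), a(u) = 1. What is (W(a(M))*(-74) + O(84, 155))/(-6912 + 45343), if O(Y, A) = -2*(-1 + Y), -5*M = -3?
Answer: -314/38431 ≈ -0.0081705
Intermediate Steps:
M = 3/5 (M = -1/5*(-3) = 3/5 ≈ 0.60000)
O(Y, A) = 2 - 2*Y
W(j) = 2 (W(j) = -2 + 1*(6 - 2) = -2 + 1*4 = -2 + 4 = 2)
(W(a(M))*(-74) + O(84, 155))/(-6912 + 45343) = (2*(-74) + (2 - 2*84))/(-6912 + 45343) = (-148 + (2 - 168))/38431 = (-148 - 166)*(1/38431) = -314*1/38431 = -314/38431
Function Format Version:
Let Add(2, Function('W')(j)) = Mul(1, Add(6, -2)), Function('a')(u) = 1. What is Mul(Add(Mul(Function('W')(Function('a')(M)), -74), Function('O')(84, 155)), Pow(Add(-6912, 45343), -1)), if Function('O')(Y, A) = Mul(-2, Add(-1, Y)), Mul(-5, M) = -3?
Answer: Rational(-314, 38431) ≈ -0.0081705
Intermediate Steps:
M = Rational(3, 5) (M = Mul(Rational(-1, 5), -3) = Rational(3, 5) ≈ 0.60000)
Function('O')(Y, A) = Add(2, Mul(-2, Y))
Function('W')(j) = 2 (Function('W')(j) = Add(-2, Mul(1, Add(6, -2))) = Add(-2, Mul(1, 4)) = Add(-2, 4) = 2)
Mul(Add(Mul(Function('W')(Function('a')(M)), -74), Function('O')(84, 155)), Pow(Add(-6912, 45343), -1)) = Mul(Add(Mul(2, -74), Add(2, Mul(-2, 84))), Pow(Add(-6912, 45343), -1)) = Mul(Add(-148, Add(2, -168)), Pow(38431, -1)) = Mul(Add(-148, -166), Rational(1, 38431)) = Mul(-314, Rational(1, 38431)) = Rational(-314, 38431)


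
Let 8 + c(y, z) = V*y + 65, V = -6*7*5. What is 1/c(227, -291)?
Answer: -1/47613 ≈ -2.1003e-5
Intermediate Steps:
V = -210 (V = -42*5 = -210)
c(y, z) = 57 - 210*y (c(y, z) = -8 + (-210*y + 65) = -8 + (65 - 210*y) = 57 - 210*y)
1/c(227, -291) = 1/(57 - 210*227) = 1/(57 - 47670) = 1/(-47613) = -1/47613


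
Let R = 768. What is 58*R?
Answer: 44544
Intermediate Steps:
58*R = 58*768 = 44544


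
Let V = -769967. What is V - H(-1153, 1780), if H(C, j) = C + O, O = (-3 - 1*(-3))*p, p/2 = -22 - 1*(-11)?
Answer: -768814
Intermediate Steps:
p = -22 (p = 2*(-22 - 1*(-11)) = 2*(-22 + 11) = 2*(-11) = -22)
O = 0 (O = (-3 - 1*(-3))*(-22) = (-3 + 3)*(-22) = 0*(-22) = 0)
H(C, j) = C (H(C, j) = C + 0 = C)
V - H(-1153, 1780) = -769967 - 1*(-1153) = -769967 + 1153 = -768814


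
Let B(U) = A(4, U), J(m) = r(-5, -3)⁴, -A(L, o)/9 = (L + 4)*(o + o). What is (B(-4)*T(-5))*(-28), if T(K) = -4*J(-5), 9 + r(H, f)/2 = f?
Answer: 21403533312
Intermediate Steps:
r(H, f) = -18 + 2*f
A(L, o) = -18*o*(4 + L) (A(L, o) = -9*(L + 4)*(o + o) = -9*(4 + L)*2*o = -18*o*(4 + L))
J(m) = 331776 (J(m) = (-18 + 2*(-3))⁴ = (-18 - 6)⁴ = (-24)⁴ = 331776)
B(U) = -144*U (B(U) = -18*U*(4 + 4) = -18*U*8 = -144*U)
T(K) = -1327104 (T(K) = -4*331776 = -1327104)
(B(-4)*T(-5))*(-28) = (-144*(-4)*(-1327104))*(-28) = (576*(-1327104))*(-28) = -764411904*(-28) = 21403533312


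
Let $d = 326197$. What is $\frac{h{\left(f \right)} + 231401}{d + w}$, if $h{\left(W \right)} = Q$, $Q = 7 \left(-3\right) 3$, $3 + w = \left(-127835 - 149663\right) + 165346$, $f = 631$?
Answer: $\frac{115669}{107021} \approx 1.0808$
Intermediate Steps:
$w = -112155$ ($w = -3 + \left(\left(-127835 - 149663\right) + 165346\right) = -3 + \left(-277498 + 165346\right) = -3 - 112152 = -112155$)
$Q = -63$ ($Q = \left(-21\right) 3 = -63$)
$h{\left(W \right)} = -63$
$\frac{h{\left(f \right)} + 231401}{d + w} = \frac{-63 + 231401}{326197 - 112155} = \frac{231338}{214042} = 231338 \cdot \frac{1}{214042} = \frac{115669}{107021}$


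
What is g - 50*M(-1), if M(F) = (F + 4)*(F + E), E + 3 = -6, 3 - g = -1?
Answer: 1504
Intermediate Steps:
g = 4 (g = 3 - 1*(-1) = 3 + 1 = 4)
E = -9 (E = -3 - 6 = -9)
M(F) = (-9 + F)*(4 + F) (M(F) = (F + 4)*(F - 9) = (4 + F)*(-9 + F) = (-9 + F)*(4 + F))
g - 50*M(-1) = 4 - 50*(-36 + (-1)² - 5*(-1)) = 4 - 50*(-36 + 1 + 5) = 4 - 50*(-30) = 4 + 1500 = 1504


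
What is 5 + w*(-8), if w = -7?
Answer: 61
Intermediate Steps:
5 + w*(-8) = 5 - 7*(-8) = 5 + 56 = 61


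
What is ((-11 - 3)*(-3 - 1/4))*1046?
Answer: 47593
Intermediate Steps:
((-11 - 3)*(-3 - 1/4))*1046 = -14*(-3 - 1*¼)*1046 = -14*(-3 - ¼)*1046 = -14*(-13/4)*1046 = (91/2)*1046 = 47593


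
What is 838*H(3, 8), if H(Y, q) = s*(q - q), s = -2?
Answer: 0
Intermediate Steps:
H(Y, q) = 0 (H(Y, q) = -2*(q - q) = -2*0 = 0)
838*H(3, 8) = 838*0 = 0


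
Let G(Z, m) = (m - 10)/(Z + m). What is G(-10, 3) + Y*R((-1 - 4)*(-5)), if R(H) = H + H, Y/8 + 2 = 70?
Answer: 27201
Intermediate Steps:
Y = 544 (Y = -16 + 8*70 = -16 + 560 = 544)
G(Z, m) = (-10 + m)/(Z + m)
R(H) = 2*H
G(-10, 3) + Y*R((-1 - 4)*(-5)) = (-10 + 3)/(-10 + 3) + 544*(2*((-1 - 4)*(-5))) = -7/(-7) + 544*(2*(-5*(-5))) = -⅐*(-7) + 544*(2*25) = 1 + 544*50 = 1 + 27200 = 27201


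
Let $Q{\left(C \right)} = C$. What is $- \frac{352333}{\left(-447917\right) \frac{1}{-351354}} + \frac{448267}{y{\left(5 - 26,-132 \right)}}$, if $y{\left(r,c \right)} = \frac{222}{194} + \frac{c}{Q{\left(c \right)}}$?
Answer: $- \frac{6272788893073}{93166736} \approx -67329.0$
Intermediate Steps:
$y{\left(r,c \right)} = \frac{208}{97}$ ($y{\left(r,c \right)} = \frac{222}{194} + \frac{c}{c} = 222 \cdot \frac{1}{194} + 1 = \frac{111}{97} + 1 = \frac{208}{97}$)
$- \frac{352333}{\left(-447917\right) \frac{1}{-351354}} + \frac{448267}{y{\left(5 - 26,-132 \right)}} = - \frac{352333}{\left(-447917\right) \frac{1}{-351354}} + \frac{448267}{\frac{208}{97}} = - \frac{352333}{\left(-447917\right) \left(- \frac{1}{351354}\right)} + 448267 \cdot \frac{97}{208} = - \frac{352333}{\frac{447917}{351354}} + \frac{43481899}{208} = \left(-352333\right) \frac{351354}{447917} + \frac{43481899}{208} = - \frac{123793608882}{447917} + \frac{43481899}{208} = - \frac{6272788893073}{93166736}$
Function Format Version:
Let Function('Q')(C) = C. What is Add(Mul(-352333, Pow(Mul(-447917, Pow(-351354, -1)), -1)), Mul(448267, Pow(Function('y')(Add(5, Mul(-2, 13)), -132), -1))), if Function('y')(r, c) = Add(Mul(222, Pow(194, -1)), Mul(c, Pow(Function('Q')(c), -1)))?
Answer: Rational(-6272788893073, 93166736) ≈ -67329.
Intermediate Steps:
Function('y')(r, c) = Rational(208, 97) (Function('y')(r, c) = Add(Mul(222, Pow(194, -1)), Mul(c, Pow(c, -1))) = Add(Mul(222, Rational(1, 194)), 1) = Add(Rational(111, 97), 1) = Rational(208, 97))
Add(Mul(-352333, Pow(Mul(-447917, Pow(-351354, -1)), -1)), Mul(448267, Pow(Function('y')(Add(5, Mul(-2, 13)), -132), -1))) = Add(Mul(-352333, Pow(Mul(-447917, Pow(-351354, -1)), -1)), Mul(448267, Pow(Rational(208, 97), -1))) = Add(Mul(-352333, Pow(Mul(-447917, Rational(-1, 351354)), -1)), Mul(448267, Rational(97, 208))) = Add(Mul(-352333, Pow(Rational(447917, 351354), -1)), Rational(43481899, 208)) = Add(Mul(-352333, Rational(351354, 447917)), Rational(43481899, 208)) = Add(Rational(-123793608882, 447917), Rational(43481899, 208)) = Rational(-6272788893073, 93166736)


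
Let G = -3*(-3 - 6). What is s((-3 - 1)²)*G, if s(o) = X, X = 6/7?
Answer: 162/7 ≈ 23.143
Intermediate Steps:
X = 6/7 (X = 6*(⅐) = 6/7 ≈ 0.85714)
s(o) = 6/7
G = 27 (G = -3*(-9) = 27)
s((-3 - 1)²)*G = (6/7)*27 = 162/7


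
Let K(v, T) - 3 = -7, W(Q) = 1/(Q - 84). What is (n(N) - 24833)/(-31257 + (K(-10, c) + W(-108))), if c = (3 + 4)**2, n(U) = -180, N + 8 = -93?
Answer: 4802496/6002113 ≈ 0.80013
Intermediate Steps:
N = -101 (N = -8 - 93 = -101)
c = 49 (c = 7**2 = 49)
W(Q) = 1/(-84 + Q)
K(v, T) = -4 (K(v, T) = 3 - 7 = -4)
(n(N) - 24833)/(-31257 + (K(-10, c) + W(-108))) = (-180 - 24833)/(-31257 + (-4 + 1/(-84 - 108))) = -25013/(-31257 + (-4 + 1/(-192))) = -25013/(-31257 + (-4 - 1/192)) = -25013/(-31257 - 769/192) = -25013/(-6002113/192) = -25013*(-192/6002113) = 4802496/6002113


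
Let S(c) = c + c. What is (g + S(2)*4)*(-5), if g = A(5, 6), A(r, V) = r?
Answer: -105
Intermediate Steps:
g = 5
S(c) = 2*c
(g + S(2)*4)*(-5) = (5 + (2*2)*4)*(-5) = (5 + 4*4)*(-5) = (5 + 16)*(-5) = 21*(-5) = -105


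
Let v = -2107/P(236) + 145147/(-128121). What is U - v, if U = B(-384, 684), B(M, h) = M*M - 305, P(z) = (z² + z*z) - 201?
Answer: 2096315150526785/14245902111 ≈ 1.4715e+5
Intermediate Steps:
P(z) = -201 + 2*z² (P(z) = (z² + z²) - 201 = 2*z² - 201 = -201 + 2*z²)
v = -16408991024/14245902111 (v = -2107/(-201 + 2*236²) + 145147/(-128121) = -2107/(-201 + 2*55696) + 145147*(-1/128121) = -2107/(-201 + 111392) - 145147/128121 = -2107/111191 - 145147/128121 = -16408991024/14245902111 ≈ -1.1518)
B(M, h) = -305 + M² (B(M, h) = M² - 305 = -305 + M²)
U = 147151 (U = -305 + (-384)² = -305 + 147456 = 147151)
U - v = 147151 - 1*(-16408991024/14245902111) = 147151 + 16408991024/14245902111 = 2096315150526785/14245902111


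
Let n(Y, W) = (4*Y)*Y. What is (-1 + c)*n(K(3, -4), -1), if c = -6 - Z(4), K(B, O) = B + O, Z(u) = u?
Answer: -44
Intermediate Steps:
n(Y, W) = 4*Y²
c = -10 (c = -6 - 1*4 = -6 - 4 = -10)
(-1 + c)*n(K(3, -4), -1) = (-1 - 10)*(4*(3 - 4)²) = -44*(-1)² = -44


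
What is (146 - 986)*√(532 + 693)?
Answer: -29400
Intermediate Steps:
(146 - 986)*√(532 + 693) = -840*√1225 = -840*35 = -29400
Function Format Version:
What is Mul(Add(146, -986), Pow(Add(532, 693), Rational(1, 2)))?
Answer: -29400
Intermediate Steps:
Mul(Add(146, -986), Pow(Add(532, 693), Rational(1, 2))) = Mul(-840, Pow(1225, Rational(1, 2))) = Mul(-840, 35) = -29400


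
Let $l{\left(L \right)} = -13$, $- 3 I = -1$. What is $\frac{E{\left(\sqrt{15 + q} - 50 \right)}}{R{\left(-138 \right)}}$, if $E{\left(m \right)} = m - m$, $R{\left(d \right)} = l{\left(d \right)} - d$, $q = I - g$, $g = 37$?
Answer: $0$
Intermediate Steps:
$I = \frac{1}{3}$ ($I = \left(- \frac{1}{3}\right) \left(-1\right) = \frac{1}{3} \approx 0.33333$)
$q = - \frac{110}{3}$ ($q = \frac{1}{3} - 37 = - \frac{110}{3} \approx -36.667$)
$R{\left(d \right)} = -13 - d$
$E{\left(m \right)} = 0$
$\frac{E{\left(\sqrt{15 + q} - 50 \right)}}{R{\left(-138 \right)}} = \frac{0}{-13 - -138} = \frac{0}{-13 + 138} = \frac{0}{125} = 0 \cdot \frac{1}{125} = 0$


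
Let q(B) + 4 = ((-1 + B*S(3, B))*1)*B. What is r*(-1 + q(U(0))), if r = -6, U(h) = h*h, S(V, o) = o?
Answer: 30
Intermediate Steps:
U(h) = h**2
q(B) = -4 + B*(-1 + B**2) (q(B) = -4 + ((-1 + B*B)*1)*B = -4 + ((-1 + B**2)*1)*B = -4 + (-1 + B**2)*B = -4 + B*(-1 + B**2))
r*(-1 + q(U(0))) = -6*(-1 + (-4 + (0**2)**3 - 1*0**2)) = -6*(-1 + (-4 + 0**3 - 1*0)) = -6*(-1 + (-4 + 0 + 0)) = -6*(-1 - 4) = -6*(-5) = 30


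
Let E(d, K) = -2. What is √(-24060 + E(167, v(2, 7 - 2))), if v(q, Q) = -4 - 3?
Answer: I*√24062 ≈ 155.12*I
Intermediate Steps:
v(q, Q) = -7
√(-24060 + E(167, v(2, 7 - 2))) = √(-24060 - 2) = √(-24062) = I*√24062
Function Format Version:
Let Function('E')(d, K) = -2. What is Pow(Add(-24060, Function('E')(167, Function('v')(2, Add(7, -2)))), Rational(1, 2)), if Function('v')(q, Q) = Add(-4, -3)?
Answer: Mul(I, Pow(24062, Rational(1, 2))) ≈ Mul(155.12, I)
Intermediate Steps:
Function('v')(q, Q) = -7
Pow(Add(-24060, Function('E')(167, Function('v')(2, Add(7, -2)))), Rational(1, 2)) = Pow(Add(-24060, -2), Rational(1, 2)) = Pow(-24062, Rational(1, 2)) = Mul(I, Pow(24062, Rational(1, 2)))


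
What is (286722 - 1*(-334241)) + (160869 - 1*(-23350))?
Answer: 805182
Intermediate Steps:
(286722 - 1*(-334241)) + (160869 - 1*(-23350)) = (286722 + 334241) + (160869 + 23350) = 620963 + 184219 = 805182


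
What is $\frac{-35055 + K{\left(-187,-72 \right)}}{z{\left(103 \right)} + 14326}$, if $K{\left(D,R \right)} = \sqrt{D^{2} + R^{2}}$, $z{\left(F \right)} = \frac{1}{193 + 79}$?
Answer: $- \frac{3178320}{1298891} + \frac{272 \sqrt{40153}}{3896673} \approx -2.433$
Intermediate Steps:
$z{\left(F \right)} = \frac{1}{272}$
$\frac{-35055 + K{\left(-187,-72 \right)}}{z{\left(103 \right)} + 14326} = \frac{-35055 + \sqrt{\left(-187\right)^{2} + \left(-72\right)^{2}}}{\frac{1}{272} + 14326} = \frac{-35055 + \sqrt{34969 + 5184}}{\frac{3896673}{272}} = \left(-35055 + \sqrt{40153}\right) \frac{272}{3896673} = - \frac{3178320}{1298891} + \frac{272 \sqrt{40153}}{3896673}$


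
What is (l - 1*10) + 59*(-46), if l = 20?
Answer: -2704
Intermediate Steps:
(l - 1*10) + 59*(-46) = (20 - 1*10) + 59*(-46) = (20 - 10) - 2714 = 10 - 2714 = -2704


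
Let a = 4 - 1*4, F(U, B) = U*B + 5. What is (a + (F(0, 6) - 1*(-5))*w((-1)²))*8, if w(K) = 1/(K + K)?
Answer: 40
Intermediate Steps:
F(U, B) = 5 + B*U (F(U, B) = B*U + 5 = 5 + B*U)
w(K) = 1/(2*K)
a = 0 (a = 4 - 4 = 0)
(a + (F(0, 6) - 1*(-5))*w((-1)²))*8 = (0 + ((5 + 6*0) - 1*(-5))*(1/(2*((-1)²))))*8 = (0 + ((5 + 0) + 5)*((½)/1))*8 = (0 + (5 + 5)*((½)*1))*8 = (0 + 10*(½))*8 = (0 + 5)*8 = 5*8 = 40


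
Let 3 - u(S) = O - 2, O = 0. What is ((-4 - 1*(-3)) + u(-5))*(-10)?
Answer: -40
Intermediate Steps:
u(S) = 5 (u(S) = 3 - (0 - 2) = 3 - 1*(-2) = 3 + 2 = 5)
((-4 - 1*(-3)) + u(-5))*(-10) = ((-4 - 1*(-3)) + 5)*(-10) = ((-4 + 3) + 5)*(-10) = (-1 + 5)*(-10) = 4*(-10) = -40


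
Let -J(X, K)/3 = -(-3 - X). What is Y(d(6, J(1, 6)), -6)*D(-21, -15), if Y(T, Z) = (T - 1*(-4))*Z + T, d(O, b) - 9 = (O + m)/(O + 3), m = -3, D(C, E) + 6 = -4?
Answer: 2120/3 ≈ 706.67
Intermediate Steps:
D(C, E) = -10 (D(C, E) = -6 - 4 = -10)
J(X, K) = -9 - 3*X (J(X, K) = -(-3)*(-3 - X) = -3*(3 + X) = -9 - 3*X)
d(O, b) = 9 + (-3 + O)/(3 + O) (d(O, b) = 9 + (O - 3)/(O + 3) = 9 + (-3 + O)/(3 + O))
Y(T, Z) = T + Z*(4 + T) (Y(T, Z) = (T + 4)*Z + T = (4 + T)*Z + T = Z*(4 + T) + T = T + Z*(4 + T))
Y(d(6, J(1, 6)), -6)*D(-21, -15) = (2*(12 + 5*6)/(3 + 6) + 4*(-6) + (2*(12 + 5*6)/(3 + 6))*(-6))*(-10) = (2*(12 + 30)/9 - 24 + (2*(12 + 30)/9)*(-6))*(-10) = (2*(⅑)*42 - 24 + (2*(⅑)*42)*(-6))*(-10) = (28/3 - 24 + (28/3)*(-6))*(-10) = (28/3 - 24 - 56)*(-10) = -212/3*(-10) = 2120/3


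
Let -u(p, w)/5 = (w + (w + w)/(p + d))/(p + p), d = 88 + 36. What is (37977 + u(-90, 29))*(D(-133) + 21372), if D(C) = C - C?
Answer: 13798265442/17 ≈ 8.1166e+8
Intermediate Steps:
D(C) = 0
d = 124
u(p, w) = -5*(w + 2*w/(124 + p))/(2*p) (u(p, w) = -5*(w + (w + w)/(p + 124))/(p + p) = -5*(w + (2*w)/(124 + p))/(2*p) = -5*(w + 2*w/(124 + p))*1/(2*p) = -5*(w + 2*w/(124 + p))/(2*p))
(37977 + u(-90, 29))*(D(-133) + 21372) = (37977 - 5/2*29*(126 - 90)/(-90*(124 - 90)))*(0 + 21372) = (37977 - 5/2*29*(-1/90)*36/34)*21372 = (37977 - 5/2*29*(-1/90)*1/34*36)*21372 = (37977 + 29/34)*21372 = (1291247/34)*21372 = 13798265442/17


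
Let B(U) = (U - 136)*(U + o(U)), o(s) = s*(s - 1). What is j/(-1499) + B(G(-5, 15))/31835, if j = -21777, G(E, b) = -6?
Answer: 685607907/47720665 ≈ 14.367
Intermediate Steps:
o(s) = s*(-1 + s)
B(U) = (-136 + U)*(U + U*(-1 + U)) (B(U) = (U - 136)*(U + U*(-1 + U)) = (-136 + U)*(U + U*(-1 + U)))
j/(-1499) + B(G(-5, 15))/31835 = -21777/(-1499) + ((-6)²*(-136 - 6))/31835 = -21777*(-1/1499) + (36*(-142))*(1/31835) = 21777/1499 - 5112*1/31835 = 21777/1499 - 5112/31835 = 685607907/47720665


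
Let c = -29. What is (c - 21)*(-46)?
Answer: 2300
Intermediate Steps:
(c - 21)*(-46) = (-29 - 21)*(-46) = -50*(-46) = 2300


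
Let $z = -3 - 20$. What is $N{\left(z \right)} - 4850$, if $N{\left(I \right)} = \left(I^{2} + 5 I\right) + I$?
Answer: $-4459$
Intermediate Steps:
$z = -23$ ($z = -3 - 20 = -23$)
$N{\left(I \right)} = I^{2} + 6 I$
$N{\left(z \right)} - 4850 = - 23 \left(6 - 23\right) - 4850 = \left(-23\right) \left(-17\right) - 4850 = 391 - 4850 = -4459$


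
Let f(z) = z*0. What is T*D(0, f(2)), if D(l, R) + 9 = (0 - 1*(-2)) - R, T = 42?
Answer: -294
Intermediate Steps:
f(z) = 0
D(l, R) = -7 - R (D(l, R) = -9 + ((0 - 1*(-2)) - R) = -9 + ((0 + 2) - R) = -9 + (2 - R) = -7 - R)
T*D(0, f(2)) = 42*(-7 - 1*0) = 42*(-7 + 0) = 42*(-7) = -294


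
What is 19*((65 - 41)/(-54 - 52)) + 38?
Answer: 1786/53 ≈ 33.698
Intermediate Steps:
19*((65 - 41)/(-54 - 52)) + 38 = 19*(24/(-106)) + 38 = 19*(24*(-1/106)) + 38 = 19*(-12/53) + 38 = -228/53 + 38 = 1786/53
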